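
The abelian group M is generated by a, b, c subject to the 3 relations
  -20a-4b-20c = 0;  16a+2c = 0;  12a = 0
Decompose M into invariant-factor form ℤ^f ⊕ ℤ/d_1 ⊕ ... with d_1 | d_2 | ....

rank_ℚ(R)=3; free=3−3=0
SNF(R) diag = [2, 4, 12] → torsion [2, 4, 12]

Answer: M ≅ ℤ/2 ⊕ ℤ/4 ⊕ ℤ/12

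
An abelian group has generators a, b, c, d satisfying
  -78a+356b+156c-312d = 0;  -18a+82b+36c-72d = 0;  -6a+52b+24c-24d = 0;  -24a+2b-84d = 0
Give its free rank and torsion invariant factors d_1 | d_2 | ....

rank_ℚ(R)=4; free=4−4=0
SNF(R) diag = [2, 6, 12, 12] → torsion [2, 6, 12, 12]

Answer: M ≅ ℤ/2 ⊕ ℤ/6 ⊕ ℤ/12 ⊕ ℤ/12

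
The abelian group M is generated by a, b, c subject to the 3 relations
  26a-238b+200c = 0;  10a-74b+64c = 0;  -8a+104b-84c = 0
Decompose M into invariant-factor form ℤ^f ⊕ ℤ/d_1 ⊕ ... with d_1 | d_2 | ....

rank_ℚ(R)=3; free=3−3=0
SNF(R) diag = [2, 4, 12] → torsion [2, 4, 12]

Answer: M ≅ ℤ/2 ⊕ ℤ/4 ⊕ ℤ/12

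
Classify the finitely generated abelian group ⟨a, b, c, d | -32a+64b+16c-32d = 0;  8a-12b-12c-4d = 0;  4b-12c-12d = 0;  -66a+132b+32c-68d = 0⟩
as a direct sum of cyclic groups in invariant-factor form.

Answer: M ≅ ℤ/2 ⊕ ℤ/4 ⊕ ℤ/8 ⊕ ℤ/16

Derivation:
rank_ℚ(R)=4; free=4−4=0
SNF(R) diag = [2, 4, 8, 16] → torsion [2, 4, 8, 16]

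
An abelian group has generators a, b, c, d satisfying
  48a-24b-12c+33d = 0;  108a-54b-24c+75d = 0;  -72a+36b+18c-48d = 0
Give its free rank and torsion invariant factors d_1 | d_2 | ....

rank_ℚ(R)=3; free=4−3=1
SNF(R) diag = [3, 6, 6] → torsion [3, 6, 6]

Answer: M ≅ ℤ^1 ⊕ ℤ/3 ⊕ ℤ/6 ⊕ ℤ/6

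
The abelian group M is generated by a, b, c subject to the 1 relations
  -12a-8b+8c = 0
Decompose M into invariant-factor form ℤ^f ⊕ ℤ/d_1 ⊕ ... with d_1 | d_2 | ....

Answer: M ≅ ℤ^2 ⊕ ℤ/4

Derivation:
rank_ℚ(R)=1; free=3−1=2
SNF(R) diag = [4] → torsion [4]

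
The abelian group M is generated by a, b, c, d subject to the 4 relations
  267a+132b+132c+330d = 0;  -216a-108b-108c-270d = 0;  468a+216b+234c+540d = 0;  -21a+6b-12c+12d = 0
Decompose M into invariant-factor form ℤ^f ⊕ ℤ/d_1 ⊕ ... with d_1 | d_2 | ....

rank_ℚ(R)=4; free=4−4=0
SNF(R) diag = [3, 6, 18, 54] → torsion [3, 6, 18, 54]

Answer: M ≅ ℤ/3 ⊕ ℤ/6 ⊕ ℤ/18 ⊕ ℤ/54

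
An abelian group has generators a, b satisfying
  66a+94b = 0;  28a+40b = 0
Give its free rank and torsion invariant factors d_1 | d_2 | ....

rank_ℚ(R)=2; free=2−2=0
SNF(R) diag = [2, 4] → torsion [2, 4]

Answer: M ≅ ℤ/2 ⊕ ℤ/4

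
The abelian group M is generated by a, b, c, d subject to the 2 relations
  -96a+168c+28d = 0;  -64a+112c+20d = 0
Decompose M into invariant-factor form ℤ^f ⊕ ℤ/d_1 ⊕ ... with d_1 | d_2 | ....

rank_ℚ(R)=2; free=4−2=2
SNF(R) diag = [4, 8] → torsion [4, 8]

Answer: M ≅ ℤ^2 ⊕ ℤ/4 ⊕ ℤ/8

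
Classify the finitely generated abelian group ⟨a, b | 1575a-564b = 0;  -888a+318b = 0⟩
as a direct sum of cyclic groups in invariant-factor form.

rank_ℚ(R)=2; free=2−2=0
SNF(R) diag = [3, 6] → torsion [3, 6]

Answer: M ≅ ℤ/3 ⊕ ℤ/6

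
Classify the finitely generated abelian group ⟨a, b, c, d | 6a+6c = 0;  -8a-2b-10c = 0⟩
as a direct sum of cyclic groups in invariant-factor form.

Answer: M ≅ ℤ^2 ⊕ ℤ/2 ⊕ ℤ/6

Derivation:
rank_ℚ(R)=2; free=4−2=2
SNF(R) diag = [2, 6] → torsion [2, 6]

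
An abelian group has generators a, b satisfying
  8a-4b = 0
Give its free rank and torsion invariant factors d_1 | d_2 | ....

rank_ℚ(R)=1; free=2−1=1
SNF(R) diag = [4] → torsion [4]

Answer: M ≅ ℤ^1 ⊕ ℤ/4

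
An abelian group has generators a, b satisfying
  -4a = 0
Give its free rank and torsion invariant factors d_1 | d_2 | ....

Answer: M ≅ ℤ^1 ⊕ ℤ/4

Derivation:
rank_ℚ(R)=1; free=2−1=1
SNF(R) diag = [4] → torsion [4]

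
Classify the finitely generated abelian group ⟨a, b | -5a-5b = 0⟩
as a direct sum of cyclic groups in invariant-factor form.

Answer: M ≅ ℤ^1 ⊕ ℤ/5

Derivation:
rank_ℚ(R)=1; free=2−1=1
SNF(R) diag = [5] → torsion [5]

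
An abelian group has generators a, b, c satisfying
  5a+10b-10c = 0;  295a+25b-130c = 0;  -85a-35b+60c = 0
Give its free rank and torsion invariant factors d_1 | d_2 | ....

rank_ℚ(R)=3; free=3−3=0
SNF(R) diag = [5, 5, 10] → torsion [5, 5, 10]

Answer: M ≅ ℤ/5 ⊕ ℤ/5 ⊕ ℤ/10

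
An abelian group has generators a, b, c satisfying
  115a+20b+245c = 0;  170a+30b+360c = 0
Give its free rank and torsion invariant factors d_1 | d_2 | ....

rank_ℚ(R)=2; free=3−2=1
SNF(R) diag = [5, 10] → torsion [5, 10]

Answer: M ≅ ℤ^1 ⊕ ℤ/5 ⊕ ℤ/10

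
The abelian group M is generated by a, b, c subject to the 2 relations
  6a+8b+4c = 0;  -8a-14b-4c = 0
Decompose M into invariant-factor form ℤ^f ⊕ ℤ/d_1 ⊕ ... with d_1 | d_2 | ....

Answer: M ≅ ℤ^1 ⊕ ℤ/2 ⊕ ℤ/2

Derivation:
rank_ℚ(R)=2; free=3−2=1
SNF(R) diag = [2, 2] → torsion [2, 2]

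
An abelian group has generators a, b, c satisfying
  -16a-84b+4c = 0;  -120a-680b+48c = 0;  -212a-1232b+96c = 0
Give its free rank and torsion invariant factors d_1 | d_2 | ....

Answer: M ≅ ℤ/4 ⊕ ℤ/4 ⊕ ℤ/8

Derivation:
rank_ℚ(R)=3; free=3−3=0
SNF(R) diag = [4, 4, 8] → torsion [4, 4, 8]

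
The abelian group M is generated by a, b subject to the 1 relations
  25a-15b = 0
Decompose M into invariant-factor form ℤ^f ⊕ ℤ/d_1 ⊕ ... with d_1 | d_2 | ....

Answer: M ≅ ℤ^1 ⊕ ℤ/5

Derivation:
rank_ℚ(R)=1; free=2−1=1
SNF(R) diag = [5] → torsion [5]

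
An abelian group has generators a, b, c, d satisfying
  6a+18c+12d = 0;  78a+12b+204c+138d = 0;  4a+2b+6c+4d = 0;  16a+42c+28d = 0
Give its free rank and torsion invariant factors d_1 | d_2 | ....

rank_ℚ(R)=4; free=4−4=0
SNF(R) diag = [2, 2, 6, 6] → torsion [2, 2, 6, 6]

Answer: M ≅ ℤ/2 ⊕ ℤ/2 ⊕ ℤ/6 ⊕ ℤ/6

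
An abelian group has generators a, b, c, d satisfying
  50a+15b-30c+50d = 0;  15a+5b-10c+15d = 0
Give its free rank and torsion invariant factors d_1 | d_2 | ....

rank_ℚ(R)=2; free=4−2=2
SNF(R) diag = [5, 5] → torsion [5, 5]

Answer: M ≅ ℤ^2 ⊕ ℤ/5 ⊕ ℤ/5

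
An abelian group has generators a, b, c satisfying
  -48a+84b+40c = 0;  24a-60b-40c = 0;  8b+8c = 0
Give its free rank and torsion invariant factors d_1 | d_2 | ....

rank_ℚ(R)=3; free=3−3=0
SNF(R) diag = [4, 8, 24] → torsion [4, 8, 24]

Answer: M ≅ ℤ/4 ⊕ ℤ/8 ⊕ ℤ/24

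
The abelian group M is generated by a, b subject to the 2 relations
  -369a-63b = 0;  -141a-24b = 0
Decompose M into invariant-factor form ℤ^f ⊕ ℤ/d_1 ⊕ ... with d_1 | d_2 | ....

rank_ℚ(R)=2; free=2−2=0
SNF(R) diag = [3, 9] → torsion [3, 9]

Answer: M ≅ ℤ/3 ⊕ ℤ/9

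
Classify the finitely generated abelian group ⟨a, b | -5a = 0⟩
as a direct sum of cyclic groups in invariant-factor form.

Answer: M ≅ ℤ^1 ⊕ ℤ/5

Derivation:
rank_ℚ(R)=1; free=2−1=1
SNF(R) diag = [5] → torsion [5]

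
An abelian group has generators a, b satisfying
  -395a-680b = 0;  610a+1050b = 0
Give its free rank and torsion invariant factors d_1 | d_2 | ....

rank_ℚ(R)=2; free=2−2=0
SNF(R) diag = [5, 10] → torsion [5, 10]

Answer: M ≅ ℤ/5 ⊕ ℤ/10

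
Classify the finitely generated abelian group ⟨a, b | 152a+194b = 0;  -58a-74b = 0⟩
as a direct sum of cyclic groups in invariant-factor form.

rank_ℚ(R)=2; free=2−2=0
SNF(R) diag = [2, 2] → torsion [2, 2]

Answer: M ≅ ℤ/2 ⊕ ℤ/2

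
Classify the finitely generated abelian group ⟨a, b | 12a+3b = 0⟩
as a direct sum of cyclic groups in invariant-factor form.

rank_ℚ(R)=1; free=2−1=1
SNF(R) diag = [3] → torsion [3]

Answer: M ≅ ℤ^1 ⊕ ℤ/3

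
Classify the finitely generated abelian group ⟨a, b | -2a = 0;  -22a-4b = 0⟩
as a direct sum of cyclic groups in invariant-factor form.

Answer: M ≅ ℤ/2 ⊕ ℤ/4

Derivation:
rank_ℚ(R)=2; free=2−2=0
SNF(R) diag = [2, 4] → torsion [2, 4]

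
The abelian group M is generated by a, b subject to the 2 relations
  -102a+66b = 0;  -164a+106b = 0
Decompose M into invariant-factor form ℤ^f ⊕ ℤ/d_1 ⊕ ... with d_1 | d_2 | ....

Answer: M ≅ ℤ/2 ⊕ ℤ/6

Derivation:
rank_ℚ(R)=2; free=2−2=0
SNF(R) diag = [2, 6] → torsion [2, 6]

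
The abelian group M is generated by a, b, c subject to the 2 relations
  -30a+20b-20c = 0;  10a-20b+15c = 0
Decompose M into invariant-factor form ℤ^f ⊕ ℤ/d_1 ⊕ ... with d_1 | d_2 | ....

rank_ℚ(R)=2; free=3−2=1
SNF(R) diag = [5, 10] → torsion [5, 10]

Answer: M ≅ ℤ^1 ⊕ ℤ/5 ⊕ ℤ/10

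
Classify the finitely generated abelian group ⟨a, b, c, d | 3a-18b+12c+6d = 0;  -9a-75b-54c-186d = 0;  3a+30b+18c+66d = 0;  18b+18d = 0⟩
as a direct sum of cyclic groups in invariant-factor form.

rank_ℚ(R)=4; free=4−4=0
SNF(R) diag = [3, 3, 6, 18] → torsion [3, 3, 6, 18]

Answer: M ≅ ℤ/3 ⊕ ℤ/3 ⊕ ℤ/6 ⊕ ℤ/18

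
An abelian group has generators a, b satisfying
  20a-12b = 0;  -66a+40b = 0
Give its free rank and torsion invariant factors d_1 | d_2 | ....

rank_ℚ(R)=2; free=2−2=0
SNF(R) diag = [2, 4] → torsion [2, 4]

Answer: M ≅ ℤ/2 ⊕ ℤ/4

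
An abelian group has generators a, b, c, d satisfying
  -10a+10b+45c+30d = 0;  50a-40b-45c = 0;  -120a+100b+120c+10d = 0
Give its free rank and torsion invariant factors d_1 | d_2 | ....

rank_ℚ(R)=3; free=4−3=1
SNF(R) diag = [5, 10, 10] → torsion [5, 10, 10]

Answer: M ≅ ℤ^1 ⊕ ℤ/5 ⊕ ℤ/10 ⊕ ℤ/10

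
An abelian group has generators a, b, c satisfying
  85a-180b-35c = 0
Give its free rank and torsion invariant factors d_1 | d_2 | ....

Answer: M ≅ ℤ^2 ⊕ ℤ/5

Derivation:
rank_ℚ(R)=1; free=3−1=2
SNF(R) diag = [5] → torsion [5]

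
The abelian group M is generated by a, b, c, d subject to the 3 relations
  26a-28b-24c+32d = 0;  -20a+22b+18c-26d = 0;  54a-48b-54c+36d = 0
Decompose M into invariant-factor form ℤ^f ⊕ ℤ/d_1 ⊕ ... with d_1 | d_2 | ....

rank_ℚ(R)=3; free=4−3=1
SNF(R) diag = [2, 6, 6] → torsion [2, 6, 6]

Answer: M ≅ ℤ^1 ⊕ ℤ/2 ⊕ ℤ/6 ⊕ ℤ/6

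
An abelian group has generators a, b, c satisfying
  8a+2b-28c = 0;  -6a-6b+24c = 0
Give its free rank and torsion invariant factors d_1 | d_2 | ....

Answer: M ≅ ℤ^1 ⊕ ℤ/2 ⊕ ℤ/6

Derivation:
rank_ℚ(R)=2; free=3−2=1
SNF(R) diag = [2, 6] → torsion [2, 6]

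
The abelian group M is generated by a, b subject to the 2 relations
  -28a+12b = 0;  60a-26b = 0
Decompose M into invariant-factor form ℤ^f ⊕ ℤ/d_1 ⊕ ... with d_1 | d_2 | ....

Answer: M ≅ ℤ/2 ⊕ ℤ/4

Derivation:
rank_ℚ(R)=2; free=2−2=0
SNF(R) diag = [2, 4] → torsion [2, 4]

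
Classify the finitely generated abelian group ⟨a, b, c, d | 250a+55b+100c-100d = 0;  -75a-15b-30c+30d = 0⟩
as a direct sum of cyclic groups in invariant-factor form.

rank_ℚ(R)=2; free=4−2=2
SNF(R) diag = [5, 15] → torsion [5, 15]

Answer: M ≅ ℤ^2 ⊕ ℤ/5 ⊕ ℤ/15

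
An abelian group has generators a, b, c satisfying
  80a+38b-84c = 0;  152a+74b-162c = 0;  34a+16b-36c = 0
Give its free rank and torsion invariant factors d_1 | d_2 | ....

Answer: M ≅ ℤ/2 ⊕ ℤ/6 ⊕ ℤ/6

Derivation:
rank_ℚ(R)=3; free=3−3=0
SNF(R) diag = [2, 6, 6] → torsion [2, 6, 6]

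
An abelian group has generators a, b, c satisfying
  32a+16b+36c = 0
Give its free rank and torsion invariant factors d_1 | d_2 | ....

rank_ℚ(R)=1; free=3−1=2
SNF(R) diag = [4] → torsion [4]

Answer: M ≅ ℤ^2 ⊕ ℤ/4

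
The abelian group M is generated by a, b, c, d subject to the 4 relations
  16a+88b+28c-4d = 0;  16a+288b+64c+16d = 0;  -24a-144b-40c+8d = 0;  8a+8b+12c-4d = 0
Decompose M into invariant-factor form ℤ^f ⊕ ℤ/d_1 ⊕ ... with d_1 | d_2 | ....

Answer: M ≅ ℤ/4 ⊕ ℤ/8 ⊕ ℤ/16 ⊕ ℤ/48

Derivation:
rank_ℚ(R)=4; free=4−4=0
SNF(R) diag = [4, 8, 16, 48] → torsion [4, 8, 16, 48]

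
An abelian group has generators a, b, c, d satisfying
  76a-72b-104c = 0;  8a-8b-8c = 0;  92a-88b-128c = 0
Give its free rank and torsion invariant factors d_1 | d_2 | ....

Answer: M ≅ ℤ^1 ⊕ ℤ/4 ⊕ ℤ/8 ⊕ ℤ/8

Derivation:
rank_ℚ(R)=3; free=4−3=1
SNF(R) diag = [4, 8, 8] → torsion [4, 8, 8]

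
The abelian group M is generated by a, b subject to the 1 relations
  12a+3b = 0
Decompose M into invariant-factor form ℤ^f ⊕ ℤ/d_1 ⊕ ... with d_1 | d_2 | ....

rank_ℚ(R)=1; free=2−1=1
SNF(R) diag = [3] → torsion [3]

Answer: M ≅ ℤ^1 ⊕ ℤ/3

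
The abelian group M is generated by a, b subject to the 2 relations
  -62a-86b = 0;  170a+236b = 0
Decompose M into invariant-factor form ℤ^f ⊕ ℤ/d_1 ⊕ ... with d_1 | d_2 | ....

Answer: M ≅ ℤ/2 ⊕ ℤ/6

Derivation:
rank_ℚ(R)=2; free=2−2=0
SNF(R) diag = [2, 6] → torsion [2, 6]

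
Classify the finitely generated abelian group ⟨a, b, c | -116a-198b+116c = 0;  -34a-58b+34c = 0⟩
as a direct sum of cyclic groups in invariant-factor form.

Answer: M ≅ ℤ^1 ⊕ ℤ/2 ⊕ ℤ/2

Derivation:
rank_ℚ(R)=2; free=3−2=1
SNF(R) diag = [2, 2] → torsion [2, 2]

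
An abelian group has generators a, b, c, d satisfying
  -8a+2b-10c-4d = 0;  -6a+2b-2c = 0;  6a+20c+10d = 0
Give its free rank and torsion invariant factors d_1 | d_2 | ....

Answer: M ≅ ℤ^1 ⊕ ℤ/2 ⊕ ℤ/2 ⊕ ℤ/2

Derivation:
rank_ℚ(R)=3; free=4−3=1
SNF(R) diag = [2, 2, 2] → torsion [2, 2, 2]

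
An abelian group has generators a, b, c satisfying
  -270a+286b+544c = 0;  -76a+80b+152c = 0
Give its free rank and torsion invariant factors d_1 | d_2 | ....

Answer: M ≅ ℤ^1 ⊕ ℤ/2 ⊕ ℤ/4

Derivation:
rank_ℚ(R)=2; free=3−2=1
SNF(R) diag = [2, 4] → torsion [2, 4]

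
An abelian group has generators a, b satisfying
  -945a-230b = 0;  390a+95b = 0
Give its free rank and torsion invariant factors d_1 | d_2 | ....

Answer: M ≅ ℤ/5 ⊕ ℤ/15

Derivation:
rank_ℚ(R)=2; free=2−2=0
SNF(R) diag = [5, 15] → torsion [5, 15]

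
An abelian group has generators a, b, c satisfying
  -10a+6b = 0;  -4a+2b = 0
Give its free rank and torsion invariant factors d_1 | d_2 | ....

Answer: M ≅ ℤ^1 ⊕ ℤ/2 ⊕ ℤ/2

Derivation:
rank_ℚ(R)=2; free=3−2=1
SNF(R) diag = [2, 2] → torsion [2, 2]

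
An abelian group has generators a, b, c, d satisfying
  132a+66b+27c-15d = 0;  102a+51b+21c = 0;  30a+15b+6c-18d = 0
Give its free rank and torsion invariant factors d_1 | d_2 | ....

Answer: M ≅ ℤ^1 ⊕ ℤ/3 ⊕ ℤ/3 ⊕ ℤ/3

Derivation:
rank_ℚ(R)=3; free=4−3=1
SNF(R) diag = [3, 3, 3] → torsion [3, 3, 3]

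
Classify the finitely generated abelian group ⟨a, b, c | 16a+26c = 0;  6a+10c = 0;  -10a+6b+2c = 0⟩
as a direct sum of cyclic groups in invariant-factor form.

rank_ℚ(R)=3; free=3−3=0
SNF(R) diag = [2, 2, 6] → torsion [2, 2, 6]

Answer: M ≅ ℤ/2 ⊕ ℤ/2 ⊕ ℤ/6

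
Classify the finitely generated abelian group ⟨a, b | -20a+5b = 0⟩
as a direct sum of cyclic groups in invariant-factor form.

rank_ℚ(R)=1; free=2−1=1
SNF(R) diag = [5] → torsion [5]

Answer: M ≅ ℤ^1 ⊕ ℤ/5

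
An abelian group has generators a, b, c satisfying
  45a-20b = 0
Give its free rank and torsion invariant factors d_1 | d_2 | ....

rank_ℚ(R)=1; free=3−1=2
SNF(R) diag = [5] → torsion [5]

Answer: M ≅ ℤ^2 ⊕ ℤ/5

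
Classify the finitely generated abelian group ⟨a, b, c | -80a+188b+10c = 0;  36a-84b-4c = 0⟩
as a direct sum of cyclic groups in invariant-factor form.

rank_ℚ(R)=2; free=3−2=1
SNF(R) diag = [2, 4] → torsion [2, 4]

Answer: M ≅ ℤ^1 ⊕ ℤ/2 ⊕ ℤ/4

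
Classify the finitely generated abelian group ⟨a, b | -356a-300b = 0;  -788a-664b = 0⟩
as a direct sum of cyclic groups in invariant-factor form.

Answer: M ≅ ℤ/4 ⊕ ℤ/4

Derivation:
rank_ℚ(R)=2; free=2−2=0
SNF(R) diag = [4, 4] → torsion [4, 4]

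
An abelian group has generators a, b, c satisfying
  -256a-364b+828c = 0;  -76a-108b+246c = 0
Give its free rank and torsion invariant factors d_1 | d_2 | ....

rank_ℚ(R)=2; free=3−2=1
SNF(R) diag = [2, 4] → torsion [2, 4]

Answer: M ≅ ℤ^1 ⊕ ℤ/2 ⊕ ℤ/4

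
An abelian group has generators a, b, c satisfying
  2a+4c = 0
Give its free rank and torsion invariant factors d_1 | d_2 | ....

rank_ℚ(R)=1; free=3−1=2
SNF(R) diag = [2] → torsion [2]

Answer: M ≅ ℤ^2 ⊕ ℤ/2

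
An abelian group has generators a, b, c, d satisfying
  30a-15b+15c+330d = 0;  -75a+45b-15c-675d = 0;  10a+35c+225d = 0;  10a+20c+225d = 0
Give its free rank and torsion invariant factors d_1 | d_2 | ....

Answer: M ≅ ℤ/5 ⊕ ℤ/15 ⊕ ℤ/15 ⊕ ℤ/45

Derivation:
rank_ℚ(R)=4; free=4−4=0
SNF(R) diag = [5, 15, 15, 45] → torsion [5, 15, 15, 45]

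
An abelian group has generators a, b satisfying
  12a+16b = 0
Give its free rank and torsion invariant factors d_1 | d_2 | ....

rank_ℚ(R)=1; free=2−1=1
SNF(R) diag = [4] → torsion [4]

Answer: M ≅ ℤ^1 ⊕ ℤ/4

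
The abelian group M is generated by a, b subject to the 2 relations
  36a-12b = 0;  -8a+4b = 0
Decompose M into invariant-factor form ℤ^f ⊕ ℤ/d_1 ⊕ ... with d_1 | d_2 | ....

Answer: M ≅ ℤ/4 ⊕ ℤ/12

Derivation:
rank_ℚ(R)=2; free=2−2=0
SNF(R) diag = [4, 12] → torsion [4, 12]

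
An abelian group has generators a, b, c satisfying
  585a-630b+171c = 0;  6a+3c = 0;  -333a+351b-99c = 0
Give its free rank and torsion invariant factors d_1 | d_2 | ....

rank_ℚ(R)=3; free=3−3=0
SNF(R) diag = [3, 9, 27] → torsion [3, 9, 27]

Answer: M ≅ ℤ/3 ⊕ ℤ/9 ⊕ ℤ/27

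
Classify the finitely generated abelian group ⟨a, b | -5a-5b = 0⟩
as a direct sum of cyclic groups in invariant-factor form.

Answer: M ≅ ℤ^1 ⊕ ℤ/5

Derivation:
rank_ℚ(R)=1; free=2−1=1
SNF(R) diag = [5] → torsion [5]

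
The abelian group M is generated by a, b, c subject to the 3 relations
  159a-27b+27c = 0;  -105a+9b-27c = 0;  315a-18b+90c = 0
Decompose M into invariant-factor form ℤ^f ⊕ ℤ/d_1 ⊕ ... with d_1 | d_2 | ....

rank_ℚ(R)=3; free=3−3=0
SNF(R) diag = [3, 9, 18] → torsion [3, 9, 18]

Answer: M ≅ ℤ/3 ⊕ ℤ/9 ⊕ ℤ/18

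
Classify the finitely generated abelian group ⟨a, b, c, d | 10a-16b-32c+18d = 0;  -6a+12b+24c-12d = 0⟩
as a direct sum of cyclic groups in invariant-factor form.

rank_ℚ(R)=2; free=4−2=2
SNF(R) diag = [2, 6] → torsion [2, 6]

Answer: M ≅ ℤ^2 ⊕ ℤ/2 ⊕ ℤ/6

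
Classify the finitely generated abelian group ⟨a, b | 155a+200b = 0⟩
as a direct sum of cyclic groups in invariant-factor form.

rank_ℚ(R)=1; free=2−1=1
SNF(R) diag = [5] → torsion [5]

Answer: M ≅ ℤ^1 ⊕ ℤ/5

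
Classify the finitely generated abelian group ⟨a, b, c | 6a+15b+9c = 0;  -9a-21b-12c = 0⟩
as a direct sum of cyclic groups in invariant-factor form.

Answer: M ≅ ℤ^1 ⊕ ℤ/3 ⊕ ℤ/3

Derivation:
rank_ℚ(R)=2; free=3−2=1
SNF(R) diag = [3, 3] → torsion [3, 3]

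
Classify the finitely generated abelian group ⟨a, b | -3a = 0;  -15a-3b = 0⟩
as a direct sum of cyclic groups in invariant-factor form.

Answer: M ≅ ℤ/3 ⊕ ℤ/3

Derivation:
rank_ℚ(R)=2; free=2−2=0
SNF(R) diag = [3, 3] → torsion [3, 3]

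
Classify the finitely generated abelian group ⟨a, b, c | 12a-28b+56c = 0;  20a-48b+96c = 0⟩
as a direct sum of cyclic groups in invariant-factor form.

Answer: M ≅ ℤ^1 ⊕ ℤ/4 ⊕ ℤ/4

Derivation:
rank_ℚ(R)=2; free=3−2=1
SNF(R) diag = [4, 4] → torsion [4, 4]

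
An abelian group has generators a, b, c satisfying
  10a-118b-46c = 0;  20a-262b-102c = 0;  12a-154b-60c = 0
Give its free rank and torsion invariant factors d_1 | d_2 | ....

rank_ℚ(R)=3; free=3−3=0
SNF(R) diag = [2, 2, 2] → torsion [2, 2, 2]

Answer: M ≅ ℤ/2 ⊕ ℤ/2 ⊕ ℤ/2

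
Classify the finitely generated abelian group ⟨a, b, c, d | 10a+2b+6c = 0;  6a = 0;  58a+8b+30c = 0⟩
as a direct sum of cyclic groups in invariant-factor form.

rank_ℚ(R)=3; free=4−3=1
SNF(R) diag = [2, 6, 6] → torsion [2, 6, 6]

Answer: M ≅ ℤ^1 ⊕ ℤ/2 ⊕ ℤ/6 ⊕ ℤ/6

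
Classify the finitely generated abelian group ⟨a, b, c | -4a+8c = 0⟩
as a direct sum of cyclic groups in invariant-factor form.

Answer: M ≅ ℤ^2 ⊕ ℤ/4

Derivation:
rank_ℚ(R)=1; free=3−1=2
SNF(R) diag = [4] → torsion [4]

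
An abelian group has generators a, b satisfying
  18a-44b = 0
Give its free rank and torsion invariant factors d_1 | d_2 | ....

Answer: M ≅ ℤ^1 ⊕ ℤ/2

Derivation:
rank_ℚ(R)=1; free=2−1=1
SNF(R) diag = [2] → torsion [2]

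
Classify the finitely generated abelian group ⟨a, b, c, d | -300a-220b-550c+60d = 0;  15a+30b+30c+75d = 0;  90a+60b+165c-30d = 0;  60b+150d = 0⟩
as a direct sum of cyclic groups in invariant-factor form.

rank_ℚ(R)=4; free=4−4=0
SNF(R) diag = [5, 15, 30, 60] → torsion [5, 15, 30, 60]

Answer: M ≅ ℤ/5 ⊕ ℤ/15 ⊕ ℤ/30 ⊕ ℤ/60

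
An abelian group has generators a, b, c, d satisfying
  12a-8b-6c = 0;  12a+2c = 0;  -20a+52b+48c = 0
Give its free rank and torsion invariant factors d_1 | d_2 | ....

Answer: M ≅ ℤ^1 ⊕ ℤ/2 ⊕ ℤ/4 ⊕ ℤ/8

Derivation:
rank_ℚ(R)=3; free=4−3=1
SNF(R) diag = [2, 4, 8] → torsion [2, 4, 8]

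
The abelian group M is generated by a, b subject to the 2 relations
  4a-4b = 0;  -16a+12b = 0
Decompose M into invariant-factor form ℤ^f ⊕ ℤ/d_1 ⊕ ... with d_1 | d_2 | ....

Answer: M ≅ ℤ/4 ⊕ ℤ/4

Derivation:
rank_ℚ(R)=2; free=2−2=0
SNF(R) diag = [4, 4] → torsion [4, 4]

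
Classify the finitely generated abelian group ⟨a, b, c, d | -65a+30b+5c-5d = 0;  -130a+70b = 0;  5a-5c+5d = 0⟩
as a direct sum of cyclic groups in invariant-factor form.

rank_ℚ(R)=3; free=4−3=1
SNF(R) diag = [5, 10, 30] → torsion [5, 10, 30]

Answer: M ≅ ℤ^1 ⊕ ℤ/5 ⊕ ℤ/10 ⊕ ℤ/30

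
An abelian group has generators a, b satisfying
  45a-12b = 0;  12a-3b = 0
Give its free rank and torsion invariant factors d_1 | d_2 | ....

Answer: M ≅ ℤ/3 ⊕ ℤ/3

Derivation:
rank_ℚ(R)=2; free=2−2=0
SNF(R) diag = [3, 3] → torsion [3, 3]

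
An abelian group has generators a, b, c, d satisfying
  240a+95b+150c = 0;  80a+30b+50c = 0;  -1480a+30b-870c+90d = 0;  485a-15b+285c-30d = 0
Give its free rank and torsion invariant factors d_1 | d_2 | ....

rank_ℚ(R)=4; free=4−4=0
SNF(R) diag = [5, 5, 10, 30] → torsion [5, 5, 10, 30]

Answer: M ≅ ℤ/5 ⊕ ℤ/5 ⊕ ℤ/10 ⊕ ℤ/30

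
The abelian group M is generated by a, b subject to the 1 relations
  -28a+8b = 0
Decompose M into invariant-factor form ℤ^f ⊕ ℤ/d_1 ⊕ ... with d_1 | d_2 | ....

rank_ℚ(R)=1; free=2−1=1
SNF(R) diag = [4] → torsion [4]

Answer: M ≅ ℤ^1 ⊕ ℤ/4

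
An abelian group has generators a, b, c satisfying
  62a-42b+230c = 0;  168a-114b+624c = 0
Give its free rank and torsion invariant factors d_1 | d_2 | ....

rank_ℚ(R)=2; free=3−2=1
SNF(R) diag = [2, 6] → torsion [2, 6]

Answer: M ≅ ℤ^1 ⊕ ℤ/2 ⊕ ℤ/6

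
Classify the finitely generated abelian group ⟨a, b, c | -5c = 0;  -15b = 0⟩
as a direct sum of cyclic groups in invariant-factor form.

Answer: M ≅ ℤ^1 ⊕ ℤ/5 ⊕ ℤ/15

Derivation:
rank_ℚ(R)=2; free=3−2=1
SNF(R) diag = [5, 15] → torsion [5, 15]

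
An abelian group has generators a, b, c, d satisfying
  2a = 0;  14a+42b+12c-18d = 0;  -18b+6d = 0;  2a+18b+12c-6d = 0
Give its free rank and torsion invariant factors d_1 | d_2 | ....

rank_ℚ(R)=4; free=4−4=0
SNF(R) diag = [2, 6, 12, 12] → torsion [2, 6, 12, 12]

Answer: M ≅ ℤ/2 ⊕ ℤ/6 ⊕ ℤ/12 ⊕ ℤ/12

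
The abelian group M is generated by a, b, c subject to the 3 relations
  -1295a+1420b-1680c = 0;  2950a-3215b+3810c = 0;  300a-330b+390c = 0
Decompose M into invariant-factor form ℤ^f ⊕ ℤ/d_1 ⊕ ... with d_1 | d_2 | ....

Answer: M ≅ ℤ/5 ⊕ ℤ/15 ⊕ ℤ/30

Derivation:
rank_ℚ(R)=3; free=3−3=0
SNF(R) diag = [5, 15, 30] → torsion [5, 15, 30]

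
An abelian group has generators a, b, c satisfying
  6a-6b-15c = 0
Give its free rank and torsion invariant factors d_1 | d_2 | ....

Answer: M ≅ ℤ^2 ⊕ ℤ/3

Derivation:
rank_ℚ(R)=1; free=3−1=2
SNF(R) diag = [3] → torsion [3]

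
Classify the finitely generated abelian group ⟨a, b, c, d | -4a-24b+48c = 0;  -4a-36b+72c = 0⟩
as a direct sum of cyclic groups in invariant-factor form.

Answer: M ≅ ℤ^2 ⊕ ℤ/4 ⊕ ℤ/12

Derivation:
rank_ℚ(R)=2; free=4−2=2
SNF(R) diag = [4, 12] → torsion [4, 12]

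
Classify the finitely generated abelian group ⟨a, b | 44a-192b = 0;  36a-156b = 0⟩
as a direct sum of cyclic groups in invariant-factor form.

rank_ℚ(R)=2; free=2−2=0
SNF(R) diag = [4, 12] → torsion [4, 12]

Answer: M ≅ ℤ/4 ⊕ ℤ/12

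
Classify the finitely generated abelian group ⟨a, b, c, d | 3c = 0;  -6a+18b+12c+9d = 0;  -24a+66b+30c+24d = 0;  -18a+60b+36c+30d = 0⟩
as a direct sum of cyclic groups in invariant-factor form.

Answer: M ≅ ℤ/3 ⊕ ℤ/3 ⊕ ℤ/6 ⊕ ℤ/18

Derivation:
rank_ℚ(R)=4; free=4−4=0
SNF(R) diag = [3, 3, 6, 18] → torsion [3, 3, 6, 18]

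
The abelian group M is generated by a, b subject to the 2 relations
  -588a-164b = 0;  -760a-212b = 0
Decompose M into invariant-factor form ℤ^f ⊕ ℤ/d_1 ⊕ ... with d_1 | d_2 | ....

Answer: M ≅ ℤ/4 ⊕ ℤ/4

Derivation:
rank_ℚ(R)=2; free=2−2=0
SNF(R) diag = [4, 4] → torsion [4, 4]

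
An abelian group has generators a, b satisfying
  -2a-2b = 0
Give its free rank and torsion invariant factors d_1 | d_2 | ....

rank_ℚ(R)=1; free=2−1=1
SNF(R) diag = [2] → torsion [2]

Answer: M ≅ ℤ^1 ⊕ ℤ/2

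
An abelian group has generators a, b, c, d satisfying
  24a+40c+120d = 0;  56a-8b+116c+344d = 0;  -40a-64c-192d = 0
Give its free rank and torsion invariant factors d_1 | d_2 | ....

Answer: M ≅ ℤ^1 ⊕ ℤ/4 ⊕ ℤ/8 ⊕ ℤ/8

Derivation:
rank_ℚ(R)=3; free=4−3=1
SNF(R) diag = [4, 8, 8] → torsion [4, 8, 8]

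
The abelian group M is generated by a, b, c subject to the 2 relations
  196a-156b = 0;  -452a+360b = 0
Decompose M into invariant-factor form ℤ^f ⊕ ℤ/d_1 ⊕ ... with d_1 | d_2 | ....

rank_ℚ(R)=2; free=3−2=1
SNF(R) diag = [4, 12] → torsion [4, 12]

Answer: M ≅ ℤ^1 ⊕ ℤ/4 ⊕ ℤ/12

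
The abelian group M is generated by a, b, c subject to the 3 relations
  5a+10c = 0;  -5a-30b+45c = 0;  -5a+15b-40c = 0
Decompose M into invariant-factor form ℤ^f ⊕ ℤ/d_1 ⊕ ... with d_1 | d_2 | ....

rank_ℚ(R)=3; free=3−3=0
SNF(R) diag = [5, 5, 15] → torsion [5, 5, 15]

Answer: M ≅ ℤ/5 ⊕ ℤ/5 ⊕ ℤ/15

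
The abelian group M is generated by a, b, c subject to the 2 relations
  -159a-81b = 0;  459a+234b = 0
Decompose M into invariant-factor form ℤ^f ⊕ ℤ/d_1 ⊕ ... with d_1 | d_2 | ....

rank_ℚ(R)=2; free=3−2=1
SNF(R) diag = [3, 9] → torsion [3, 9]

Answer: M ≅ ℤ^1 ⊕ ℤ/3 ⊕ ℤ/9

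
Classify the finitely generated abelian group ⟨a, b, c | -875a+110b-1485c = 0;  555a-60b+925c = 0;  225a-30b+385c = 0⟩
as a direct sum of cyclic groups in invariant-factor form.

rank_ℚ(R)=3; free=3−3=0
SNF(R) diag = [5, 10, 30] → torsion [5, 10, 30]

Answer: M ≅ ℤ/5 ⊕ ℤ/10 ⊕ ℤ/30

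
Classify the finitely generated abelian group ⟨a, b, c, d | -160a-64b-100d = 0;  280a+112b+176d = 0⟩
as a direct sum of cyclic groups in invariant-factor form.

Answer: M ≅ ℤ^2 ⊕ ℤ/4 ⊕ ℤ/8

Derivation:
rank_ℚ(R)=2; free=4−2=2
SNF(R) diag = [4, 8] → torsion [4, 8]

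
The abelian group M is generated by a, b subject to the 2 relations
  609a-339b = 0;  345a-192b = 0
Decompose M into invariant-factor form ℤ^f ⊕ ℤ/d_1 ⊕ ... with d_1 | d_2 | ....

rank_ℚ(R)=2; free=2−2=0
SNF(R) diag = [3, 9] → torsion [3, 9]

Answer: M ≅ ℤ/3 ⊕ ℤ/9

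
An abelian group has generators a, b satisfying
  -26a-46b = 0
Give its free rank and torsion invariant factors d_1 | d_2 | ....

Answer: M ≅ ℤ^1 ⊕ ℤ/2

Derivation:
rank_ℚ(R)=1; free=2−1=1
SNF(R) diag = [2] → torsion [2]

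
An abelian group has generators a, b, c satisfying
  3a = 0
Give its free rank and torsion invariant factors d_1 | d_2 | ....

rank_ℚ(R)=1; free=3−1=2
SNF(R) diag = [3] → torsion [3]

Answer: M ≅ ℤ^2 ⊕ ℤ/3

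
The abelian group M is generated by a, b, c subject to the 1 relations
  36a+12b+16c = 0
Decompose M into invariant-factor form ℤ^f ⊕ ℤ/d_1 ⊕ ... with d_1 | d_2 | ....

Answer: M ≅ ℤ^2 ⊕ ℤ/4

Derivation:
rank_ℚ(R)=1; free=3−1=2
SNF(R) diag = [4] → torsion [4]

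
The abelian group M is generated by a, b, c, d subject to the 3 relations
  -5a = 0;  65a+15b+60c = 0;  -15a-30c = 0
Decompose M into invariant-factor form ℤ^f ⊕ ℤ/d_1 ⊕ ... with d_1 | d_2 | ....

Answer: M ≅ ℤ^1 ⊕ ℤ/5 ⊕ ℤ/15 ⊕ ℤ/30

Derivation:
rank_ℚ(R)=3; free=4−3=1
SNF(R) diag = [5, 15, 30] → torsion [5, 15, 30]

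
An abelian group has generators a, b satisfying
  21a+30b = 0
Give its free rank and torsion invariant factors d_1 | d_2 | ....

Answer: M ≅ ℤ^1 ⊕ ℤ/3

Derivation:
rank_ℚ(R)=1; free=2−1=1
SNF(R) diag = [3] → torsion [3]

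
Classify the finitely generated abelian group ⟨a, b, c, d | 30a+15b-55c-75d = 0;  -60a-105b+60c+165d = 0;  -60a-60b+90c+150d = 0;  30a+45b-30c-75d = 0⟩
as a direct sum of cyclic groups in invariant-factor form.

rank_ℚ(R)=4; free=4−4=0
SNF(R) diag = [5, 15, 30, 30] → torsion [5, 15, 30, 30]

Answer: M ≅ ℤ/5 ⊕ ℤ/15 ⊕ ℤ/30 ⊕ ℤ/30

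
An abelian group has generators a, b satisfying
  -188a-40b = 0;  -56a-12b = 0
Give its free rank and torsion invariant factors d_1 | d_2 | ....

Answer: M ≅ ℤ/4 ⊕ ℤ/4

Derivation:
rank_ℚ(R)=2; free=2−2=0
SNF(R) diag = [4, 4] → torsion [4, 4]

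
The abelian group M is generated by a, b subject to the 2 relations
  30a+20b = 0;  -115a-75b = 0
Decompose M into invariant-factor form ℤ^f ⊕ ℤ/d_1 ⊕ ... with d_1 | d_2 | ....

Answer: M ≅ ℤ/5 ⊕ ℤ/10

Derivation:
rank_ℚ(R)=2; free=2−2=0
SNF(R) diag = [5, 10] → torsion [5, 10]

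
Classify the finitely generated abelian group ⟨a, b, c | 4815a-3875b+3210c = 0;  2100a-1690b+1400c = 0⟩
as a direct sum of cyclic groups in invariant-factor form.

rank_ℚ(R)=2; free=3−2=1
SNF(R) diag = [5, 10] → torsion [5, 10]

Answer: M ≅ ℤ^1 ⊕ ℤ/5 ⊕ ℤ/10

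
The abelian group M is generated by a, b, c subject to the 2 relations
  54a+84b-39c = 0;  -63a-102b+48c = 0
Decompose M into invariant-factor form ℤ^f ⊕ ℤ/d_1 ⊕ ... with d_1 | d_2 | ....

rank_ℚ(R)=2; free=3−2=1
SNF(R) diag = [3, 9] → torsion [3, 9]

Answer: M ≅ ℤ^1 ⊕ ℤ/3 ⊕ ℤ/9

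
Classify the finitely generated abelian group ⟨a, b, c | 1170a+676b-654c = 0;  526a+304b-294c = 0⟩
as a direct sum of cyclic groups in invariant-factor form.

Answer: M ≅ ℤ^1 ⊕ ℤ/2 ⊕ ℤ/4

Derivation:
rank_ℚ(R)=2; free=3−2=1
SNF(R) diag = [2, 4] → torsion [2, 4]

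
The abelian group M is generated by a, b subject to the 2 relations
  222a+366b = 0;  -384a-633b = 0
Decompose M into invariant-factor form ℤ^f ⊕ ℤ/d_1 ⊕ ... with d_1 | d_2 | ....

rank_ℚ(R)=2; free=2−2=0
SNF(R) diag = [3, 6] → torsion [3, 6]

Answer: M ≅ ℤ/3 ⊕ ℤ/6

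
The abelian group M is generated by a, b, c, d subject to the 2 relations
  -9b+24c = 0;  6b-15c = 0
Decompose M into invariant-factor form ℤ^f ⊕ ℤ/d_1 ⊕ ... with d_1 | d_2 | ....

Answer: M ≅ ℤ^2 ⊕ ℤ/3 ⊕ ℤ/3

Derivation:
rank_ℚ(R)=2; free=4−2=2
SNF(R) diag = [3, 3] → torsion [3, 3]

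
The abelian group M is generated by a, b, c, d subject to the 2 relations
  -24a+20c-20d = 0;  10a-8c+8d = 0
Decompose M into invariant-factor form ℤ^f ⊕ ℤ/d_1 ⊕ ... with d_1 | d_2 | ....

Answer: M ≅ ℤ^2 ⊕ ℤ/2 ⊕ ℤ/4

Derivation:
rank_ℚ(R)=2; free=4−2=2
SNF(R) diag = [2, 4] → torsion [2, 4]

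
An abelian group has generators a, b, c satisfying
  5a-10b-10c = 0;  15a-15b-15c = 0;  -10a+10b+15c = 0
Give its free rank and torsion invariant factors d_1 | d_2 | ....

Answer: M ≅ ℤ/5 ⊕ ℤ/5 ⊕ ℤ/15

Derivation:
rank_ℚ(R)=3; free=3−3=0
SNF(R) diag = [5, 5, 15] → torsion [5, 5, 15]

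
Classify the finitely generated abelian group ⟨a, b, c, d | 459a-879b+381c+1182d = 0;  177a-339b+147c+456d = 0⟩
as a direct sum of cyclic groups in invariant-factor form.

Answer: M ≅ ℤ^2 ⊕ ℤ/3 ⊕ ℤ/6

Derivation:
rank_ℚ(R)=2; free=4−2=2
SNF(R) diag = [3, 6] → torsion [3, 6]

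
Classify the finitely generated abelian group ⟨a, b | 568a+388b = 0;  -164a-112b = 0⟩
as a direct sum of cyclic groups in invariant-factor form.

rank_ℚ(R)=2; free=2−2=0
SNF(R) diag = [4, 4] → torsion [4, 4]

Answer: M ≅ ℤ/4 ⊕ ℤ/4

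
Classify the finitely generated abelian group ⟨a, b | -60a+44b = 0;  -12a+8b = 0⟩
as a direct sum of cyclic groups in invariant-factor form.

rank_ℚ(R)=2; free=2−2=0
SNF(R) diag = [4, 12] → torsion [4, 12]

Answer: M ≅ ℤ/4 ⊕ ℤ/12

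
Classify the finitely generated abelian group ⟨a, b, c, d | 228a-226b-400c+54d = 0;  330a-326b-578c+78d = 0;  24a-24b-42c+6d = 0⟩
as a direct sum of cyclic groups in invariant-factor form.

rank_ℚ(R)=3; free=4−3=1
SNF(R) diag = [2, 6, 6] → torsion [2, 6, 6]

Answer: M ≅ ℤ^1 ⊕ ℤ/2 ⊕ ℤ/6 ⊕ ℤ/6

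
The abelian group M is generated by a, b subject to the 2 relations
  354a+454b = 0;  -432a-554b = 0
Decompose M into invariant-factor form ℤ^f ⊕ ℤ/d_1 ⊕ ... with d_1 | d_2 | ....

Answer: M ≅ ℤ/2 ⊕ ℤ/6

Derivation:
rank_ℚ(R)=2; free=2−2=0
SNF(R) diag = [2, 6] → torsion [2, 6]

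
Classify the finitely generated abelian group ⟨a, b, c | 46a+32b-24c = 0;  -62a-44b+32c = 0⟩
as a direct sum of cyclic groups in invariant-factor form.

rank_ℚ(R)=2; free=3−2=1
SNF(R) diag = [2, 4] → torsion [2, 4]

Answer: M ≅ ℤ^1 ⊕ ℤ/2 ⊕ ℤ/4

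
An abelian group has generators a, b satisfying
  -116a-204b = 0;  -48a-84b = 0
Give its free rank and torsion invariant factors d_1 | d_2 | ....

Answer: M ≅ ℤ/4 ⊕ ℤ/12

Derivation:
rank_ℚ(R)=2; free=2−2=0
SNF(R) diag = [4, 12] → torsion [4, 12]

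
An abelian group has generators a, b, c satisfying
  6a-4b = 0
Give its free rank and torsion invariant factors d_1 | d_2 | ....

rank_ℚ(R)=1; free=3−1=2
SNF(R) diag = [2] → torsion [2]

Answer: M ≅ ℤ^2 ⊕ ℤ/2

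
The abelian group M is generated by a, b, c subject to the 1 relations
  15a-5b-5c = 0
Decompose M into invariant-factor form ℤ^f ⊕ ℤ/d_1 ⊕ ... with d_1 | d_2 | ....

Answer: M ≅ ℤ^2 ⊕ ℤ/5

Derivation:
rank_ℚ(R)=1; free=3−1=2
SNF(R) diag = [5] → torsion [5]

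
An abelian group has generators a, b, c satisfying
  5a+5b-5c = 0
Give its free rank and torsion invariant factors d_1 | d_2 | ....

rank_ℚ(R)=1; free=3−1=2
SNF(R) diag = [5] → torsion [5]

Answer: M ≅ ℤ^2 ⊕ ℤ/5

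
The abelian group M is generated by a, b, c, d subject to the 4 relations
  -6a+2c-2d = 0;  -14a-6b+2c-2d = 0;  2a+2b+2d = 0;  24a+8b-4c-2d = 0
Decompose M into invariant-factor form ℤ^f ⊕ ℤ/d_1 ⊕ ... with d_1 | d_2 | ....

Answer: M ≅ ℤ/2 ⊕ ℤ/2 ⊕ ℤ/2 ⊕ ℤ/2

Derivation:
rank_ℚ(R)=4; free=4−4=0
SNF(R) diag = [2, 2, 2, 2] → torsion [2, 2, 2, 2]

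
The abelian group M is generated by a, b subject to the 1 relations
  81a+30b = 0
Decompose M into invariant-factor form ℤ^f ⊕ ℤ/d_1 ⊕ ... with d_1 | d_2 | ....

Answer: M ≅ ℤ^1 ⊕ ℤ/3

Derivation:
rank_ℚ(R)=1; free=2−1=1
SNF(R) diag = [3] → torsion [3]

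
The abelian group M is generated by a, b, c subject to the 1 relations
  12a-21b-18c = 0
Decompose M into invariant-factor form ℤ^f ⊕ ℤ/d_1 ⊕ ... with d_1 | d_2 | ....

rank_ℚ(R)=1; free=3−1=2
SNF(R) diag = [3] → torsion [3]

Answer: M ≅ ℤ^2 ⊕ ℤ/3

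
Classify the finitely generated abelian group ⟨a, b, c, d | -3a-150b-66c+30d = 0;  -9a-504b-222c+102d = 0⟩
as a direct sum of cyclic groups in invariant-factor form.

rank_ℚ(R)=2; free=4−2=2
SNF(R) diag = [3, 6] → torsion [3, 6]

Answer: M ≅ ℤ^2 ⊕ ℤ/3 ⊕ ℤ/6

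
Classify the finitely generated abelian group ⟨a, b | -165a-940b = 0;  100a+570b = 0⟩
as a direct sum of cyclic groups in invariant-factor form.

rank_ℚ(R)=2; free=2−2=0
SNF(R) diag = [5, 10] → torsion [5, 10]

Answer: M ≅ ℤ/5 ⊕ ℤ/10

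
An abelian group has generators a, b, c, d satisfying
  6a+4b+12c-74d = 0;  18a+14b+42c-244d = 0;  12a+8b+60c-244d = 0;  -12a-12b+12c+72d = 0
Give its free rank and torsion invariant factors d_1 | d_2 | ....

rank_ℚ(R)=4; free=4−4=0
SNF(R) diag = [2, 6, 12, 24] → torsion [2, 6, 12, 24]

Answer: M ≅ ℤ/2 ⊕ ℤ/6 ⊕ ℤ/12 ⊕ ℤ/24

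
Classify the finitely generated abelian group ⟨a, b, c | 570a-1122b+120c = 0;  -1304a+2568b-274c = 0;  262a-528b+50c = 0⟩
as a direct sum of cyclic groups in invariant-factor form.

Answer: M ≅ ℤ/2 ⊕ ℤ/6 ⊕ ℤ/18

Derivation:
rank_ℚ(R)=3; free=3−3=0
SNF(R) diag = [2, 6, 18] → torsion [2, 6, 18]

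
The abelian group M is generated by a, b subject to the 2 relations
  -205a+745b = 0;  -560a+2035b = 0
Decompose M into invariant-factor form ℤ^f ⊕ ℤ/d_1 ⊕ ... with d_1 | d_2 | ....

rank_ℚ(R)=2; free=2−2=0
SNF(R) diag = [5, 5] → torsion [5, 5]

Answer: M ≅ ℤ/5 ⊕ ℤ/5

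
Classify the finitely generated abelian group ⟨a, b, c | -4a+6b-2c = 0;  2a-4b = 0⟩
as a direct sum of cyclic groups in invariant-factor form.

rank_ℚ(R)=2; free=3−2=1
SNF(R) diag = [2, 2] → torsion [2, 2]

Answer: M ≅ ℤ^1 ⊕ ℤ/2 ⊕ ℤ/2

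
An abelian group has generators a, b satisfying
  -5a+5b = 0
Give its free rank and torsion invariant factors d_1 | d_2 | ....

rank_ℚ(R)=1; free=2−1=1
SNF(R) diag = [5] → torsion [5]

Answer: M ≅ ℤ^1 ⊕ ℤ/5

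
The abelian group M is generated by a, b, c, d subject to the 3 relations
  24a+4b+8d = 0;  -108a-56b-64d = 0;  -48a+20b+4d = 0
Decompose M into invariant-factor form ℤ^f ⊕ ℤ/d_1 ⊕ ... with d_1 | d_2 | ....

Answer: M ≅ ℤ^1 ⊕ ℤ/4 ⊕ ℤ/12 ⊕ ℤ/12

Derivation:
rank_ℚ(R)=3; free=4−3=1
SNF(R) diag = [4, 12, 12] → torsion [4, 12, 12]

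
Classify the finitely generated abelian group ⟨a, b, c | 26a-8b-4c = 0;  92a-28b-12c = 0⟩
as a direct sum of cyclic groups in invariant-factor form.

Answer: M ≅ ℤ^1 ⊕ ℤ/2 ⊕ ℤ/4

Derivation:
rank_ℚ(R)=2; free=3−2=1
SNF(R) diag = [2, 4] → torsion [2, 4]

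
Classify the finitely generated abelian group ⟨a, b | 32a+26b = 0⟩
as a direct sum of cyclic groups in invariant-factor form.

rank_ℚ(R)=1; free=2−1=1
SNF(R) diag = [2] → torsion [2]

Answer: M ≅ ℤ^1 ⊕ ℤ/2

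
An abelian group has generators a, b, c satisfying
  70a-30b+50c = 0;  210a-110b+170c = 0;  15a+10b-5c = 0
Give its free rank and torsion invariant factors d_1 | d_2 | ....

rank_ℚ(R)=3; free=3−3=0
SNF(R) diag = [5, 10, 20] → torsion [5, 10, 20]

Answer: M ≅ ℤ/5 ⊕ ℤ/10 ⊕ ℤ/20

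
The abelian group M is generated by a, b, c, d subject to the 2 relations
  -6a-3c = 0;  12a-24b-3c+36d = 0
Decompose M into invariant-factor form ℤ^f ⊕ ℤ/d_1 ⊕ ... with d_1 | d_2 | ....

Answer: M ≅ ℤ^2 ⊕ ℤ/3 ⊕ ℤ/6

Derivation:
rank_ℚ(R)=2; free=4−2=2
SNF(R) diag = [3, 6] → torsion [3, 6]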